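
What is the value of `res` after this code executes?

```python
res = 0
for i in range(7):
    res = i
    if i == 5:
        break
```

Let's trace through this code step by step.

Initialize: res = 0
Entering loop: for i in range(7):

After execution: res = 5
5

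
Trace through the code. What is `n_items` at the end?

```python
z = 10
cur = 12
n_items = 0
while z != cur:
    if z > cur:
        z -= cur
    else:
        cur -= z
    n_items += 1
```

Let's trace through this code step by step.

Initialize: z = 10
Initialize: cur = 12
Initialize: n_items = 0
Entering loop: while z != cur:

After execution: n_items = 5
5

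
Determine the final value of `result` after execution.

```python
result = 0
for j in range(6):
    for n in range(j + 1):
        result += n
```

Let's trace through this code step by step.

Initialize: result = 0
Entering loop: for j in range(6):

After execution: result = 35
35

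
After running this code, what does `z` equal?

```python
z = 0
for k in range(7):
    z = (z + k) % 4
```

Let's trace through this code step by step.

Initialize: z = 0
Entering loop: for k in range(7):

After execution: z = 1
1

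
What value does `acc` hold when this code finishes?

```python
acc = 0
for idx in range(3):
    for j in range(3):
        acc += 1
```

Let's trace through this code step by step.

Initialize: acc = 0
Entering loop: for idx in range(3):

After execution: acc = 9
9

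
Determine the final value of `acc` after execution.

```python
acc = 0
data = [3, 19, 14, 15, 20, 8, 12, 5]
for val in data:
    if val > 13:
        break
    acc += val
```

Let's trace through this code step by step.

Initialize: acc = 0
Initialize: data = [3, 19, 14, 15, 20, 8, 12, 5]
Entering loop: for val in data:

After execution: acc = 3
3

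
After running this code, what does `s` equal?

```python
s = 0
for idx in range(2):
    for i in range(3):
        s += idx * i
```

Let's trace through this code step by step.

Initialize: s = 0
Entering loop: for idx in range(2):

After execution: s = 3
3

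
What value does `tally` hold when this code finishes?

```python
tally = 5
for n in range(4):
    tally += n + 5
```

Let's trace through this code step by step.

Initialize: tally = 5
Entering loop: for n in range(4):

After execution: tally = 31
31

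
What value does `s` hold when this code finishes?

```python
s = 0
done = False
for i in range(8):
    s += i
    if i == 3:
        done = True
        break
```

Let's trace through this code step by step.

Initialize: s = 0
Initialize: done = False
Entering loop: for i in range(8):

After execution: s = 6
6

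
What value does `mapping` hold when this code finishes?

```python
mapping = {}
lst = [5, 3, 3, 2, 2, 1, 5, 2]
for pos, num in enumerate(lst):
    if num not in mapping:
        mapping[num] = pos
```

Let's trace through this code step by step.

Initialize: mapping = {}
Initialize: lst = [5, 3, 3, 2, 2, 1, 5, 2]
Entering loop: for pos, num in enumerate(lst):

After execution: mapping = {5: 0, 3: 1, 2: 3, 1: 5}
{5: 0, 3: 1, 2: 3, 1: 5}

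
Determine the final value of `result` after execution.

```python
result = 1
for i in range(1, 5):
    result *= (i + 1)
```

Let's trace through this code step by step.

Initialize: result = 1
Entering loop: for i in range(1, 5):

After execution: result = 120
120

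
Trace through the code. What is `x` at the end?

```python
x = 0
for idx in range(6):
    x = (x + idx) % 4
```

Let's trace through this code step by step.

Initialize: x = 0
Entering loop: for idx in range(6):

After execution: x = 3
3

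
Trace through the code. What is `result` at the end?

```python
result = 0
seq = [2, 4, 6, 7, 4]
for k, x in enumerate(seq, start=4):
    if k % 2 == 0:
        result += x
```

Let's trace through this code step by step.

Initialize: result = 0
Initialize: seq = [2, 4, 6, 7, 4]
Entering loop: for k, x in enumerate(seq, start=4):

After execution: result = 12
12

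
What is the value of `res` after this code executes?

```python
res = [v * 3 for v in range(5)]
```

Let's trace through this code step by step.

Initialize: res = [v * 3 for v in range(5)]

After execution: res = [0, 3, 6, 9, 12]
[0, 3, 6, 9, 12]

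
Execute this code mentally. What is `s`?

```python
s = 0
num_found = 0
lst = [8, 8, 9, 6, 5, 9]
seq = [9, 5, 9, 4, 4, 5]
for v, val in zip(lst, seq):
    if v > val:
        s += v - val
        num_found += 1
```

Let's trace through this code step by step.

Initialize: s = 0
Initialize: num_found = 0
Initialize: lst = [8, 8, 9, 6, 5, 9]
Initialize: seq = [9, 5, 9, 4, 4, 5]
Entering loop: for v, val in zip(lst, seq):

After execution: s = 10
10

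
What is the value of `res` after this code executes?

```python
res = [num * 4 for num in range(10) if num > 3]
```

Let's trace through this code step by step.

Initialize: res = [num * 4 for num in range(10) if num > 3]

After execution: res = [16, 20, 24, 28, 32, 36]
[16, 20, 24, 28, 32, 36]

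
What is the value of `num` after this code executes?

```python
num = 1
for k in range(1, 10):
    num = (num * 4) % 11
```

Let's trace through this code step by step.

Initialize: num = 1
Entering loop: for k in range(1, 10):

After execution: num = 3
3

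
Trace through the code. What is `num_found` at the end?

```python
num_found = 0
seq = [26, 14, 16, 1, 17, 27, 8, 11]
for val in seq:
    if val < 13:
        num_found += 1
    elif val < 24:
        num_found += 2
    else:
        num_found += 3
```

Let's trace through this code step by step.

Initialize: num_found = 0
Initialize: seq = [26, 14, 16, 1, 17, 27, 8, 11]
Entering loop: for val in seq:

After execution: num_found = 15
15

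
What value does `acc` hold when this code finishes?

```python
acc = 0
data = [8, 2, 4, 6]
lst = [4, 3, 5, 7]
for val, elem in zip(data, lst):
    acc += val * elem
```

Let's trace through this code step by step.

Initialize: acc = 0
Initialize: data = [8, 2, 4, 6]
Initialize: lst = [4, 3, 5, 7]
Entering loop: for val, elem in zip(data, lst):

After execution: acc = 100
100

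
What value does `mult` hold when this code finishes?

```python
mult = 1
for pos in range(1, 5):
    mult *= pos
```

Let's trace through this code step by step.

Initialize: mult = 1
Entering loop: for pos in range(1, 5):

After execution: mult = 24
24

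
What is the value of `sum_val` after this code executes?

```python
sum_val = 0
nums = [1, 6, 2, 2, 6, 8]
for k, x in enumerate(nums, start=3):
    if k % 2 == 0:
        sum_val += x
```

Let's trace through this code step by step.

Initialize: sum_val = 0
Initialize: nums = [1, 6, 2, 2, 6, 8]
Entering loop: for k, x in enumerate(nums, start=3):

After execution: sum_val = 16
16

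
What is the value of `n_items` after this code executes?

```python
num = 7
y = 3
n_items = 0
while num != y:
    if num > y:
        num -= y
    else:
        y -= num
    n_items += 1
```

Let's trace through this code step by step.

Initialize: num = 7
Initialize: y = 3
Initialize: n_items = 0
Entering loop: while num != y:

After execution: n_items = 4
4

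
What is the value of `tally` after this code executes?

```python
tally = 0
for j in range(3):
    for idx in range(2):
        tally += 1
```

Let's trace through this code step by step.

Initialize: tally = 0
Entering loop: for j in range(3):

After execution: tally = 6
6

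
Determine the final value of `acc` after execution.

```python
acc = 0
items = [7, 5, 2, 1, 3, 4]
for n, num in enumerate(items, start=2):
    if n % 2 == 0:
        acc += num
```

Let's trace through this code step by step.

Initialize: acc = 0
Initialize: items = [7, 5, 2, 1, 3, 4]
Entering loop: for n, num in enumerate(items, start=2):

After execution: acc = 12
12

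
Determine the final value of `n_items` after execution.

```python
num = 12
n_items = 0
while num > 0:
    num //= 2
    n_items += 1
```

Let's trace through this code step by step.

Initialize: num = 12
Initialize: n_items = 0
Entering loop: while num > 0:

After execution: n_items = 4
4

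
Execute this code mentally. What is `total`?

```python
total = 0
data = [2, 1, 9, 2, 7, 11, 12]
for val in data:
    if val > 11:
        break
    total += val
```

Let's trace through this code step by step.

Initialize: total = 0
Initialize: data = [2, 1, 9, 2, 7, 11, 12]
Entering loop: for val in data:

After execution: total = 32
32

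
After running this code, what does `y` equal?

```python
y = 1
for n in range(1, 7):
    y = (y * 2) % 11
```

Let's trace through this code step by step.

Initialize: y = 1
Entering loop: for n in range(1, 7):

After execution: y = 9
9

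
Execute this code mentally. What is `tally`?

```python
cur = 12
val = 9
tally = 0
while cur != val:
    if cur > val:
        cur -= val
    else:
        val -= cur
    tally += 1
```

Let's trace through this code step by step.

Initialize: cur = 12
Initialize: val = 9
Initialize: tally = 0
Entering loop: while cur != val:

After execution: tally = 3
3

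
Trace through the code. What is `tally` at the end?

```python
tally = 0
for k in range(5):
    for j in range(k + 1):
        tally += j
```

Let's trace through this code step by step.

Initialize: tally = 0
Entering loop: for k in range(5):

After execution: tally = 20
20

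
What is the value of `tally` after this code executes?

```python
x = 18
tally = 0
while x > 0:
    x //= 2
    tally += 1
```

Let's trace through this code step by step.

Initialize: x = 18
Initialize: tally = 0
Entering loop: while x > 0:

After execution: tally = 5
5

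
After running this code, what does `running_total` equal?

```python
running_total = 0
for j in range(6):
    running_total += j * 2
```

Let's trace through this code step by step.

Initialize: running_total = 0
Entering loop: for j in range(6):

After execution: running_total = 30
30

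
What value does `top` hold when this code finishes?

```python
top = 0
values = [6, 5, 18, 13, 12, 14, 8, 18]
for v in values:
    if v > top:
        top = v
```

Let's trace through this code step by step.

Initialize: top = 0
Initialize: values = [6, 5, 18, 13, 12, 14, 8, 18]
Entering loop: for v in values:

After execution: top = 18
18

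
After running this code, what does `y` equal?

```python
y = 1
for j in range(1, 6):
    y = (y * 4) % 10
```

Let's trace through this code step by step.

Initialize: y = 1
Entering loop: for j in range(1, 6):

After execution: y = 4
4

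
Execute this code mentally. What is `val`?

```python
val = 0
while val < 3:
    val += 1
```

Let's trace through this code step by step.

Initialize: val = 0
Entering loop: while val < 3:

After execution: val = 3
3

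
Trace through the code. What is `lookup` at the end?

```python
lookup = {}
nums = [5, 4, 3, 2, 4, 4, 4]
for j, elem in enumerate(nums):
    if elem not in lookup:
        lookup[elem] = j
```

Let's trace through this code step by step.

Initialize: lookup = {}
Initialize: nums = [5, 4, 3, 2, 4, 4, 4]
Entering loop: for j, elem in enumerate(nums):

After execution: lookup = {5: 0, 4: 1, 3: 2, 2: 3}
{5: 0, 4: 1, 3: 2, 2: 3}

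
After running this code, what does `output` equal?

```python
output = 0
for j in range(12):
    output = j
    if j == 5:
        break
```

Let's trace through this code step by step.

Initialize: output = 0
Entering loop: for j in range(12):

After execution: output = 5
5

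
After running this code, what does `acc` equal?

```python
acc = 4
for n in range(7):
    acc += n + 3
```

Let's trace through this code step by step.

Initialize: acc = 4
Entering loop: for n in range(7):

After execution: acc = 46
46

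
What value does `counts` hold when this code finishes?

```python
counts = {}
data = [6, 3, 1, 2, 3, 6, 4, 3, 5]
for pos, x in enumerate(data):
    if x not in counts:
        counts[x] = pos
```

Let's trace through this code step by step.

Initialize: counts = {}
Initialize: data = [6, 3, 1, 2, 3, 6, 4, 3, 5]
Entering loop: for pos, x in enumerate(data):

After execution: counts = {6: 0, 3: 1, 1: 2, 2: 3, 4: 6, 5: 8}
{6: 0, 3: 1, 1: 2, 2: 3, 4: 6, 5: 8}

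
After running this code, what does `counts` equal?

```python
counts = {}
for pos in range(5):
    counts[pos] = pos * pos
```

Let's trace through this code step by step.

Initialize: counts = {}
Entering loop: for pos in range(5):

After execution: counts = {0: 0, 1: 1, 2: 4, 3: 9, 4: 16}
{0: 0, 1: 1, 2: 4, 3: 9, 4: 16}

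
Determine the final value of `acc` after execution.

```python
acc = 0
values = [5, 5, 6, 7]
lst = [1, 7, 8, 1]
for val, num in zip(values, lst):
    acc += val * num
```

Let's trace through this code step by step.

Initialize: acc = 0
Initialize: values = [5, 5, 6, 7]
Initialize: lst = [1, 7, 8, 1]
Entering loop: for val, num in zip(values, lst):

After execution: acc = 95
95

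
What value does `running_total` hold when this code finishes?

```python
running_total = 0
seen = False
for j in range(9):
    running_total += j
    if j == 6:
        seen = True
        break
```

Let's trace through this code step by step.

Initialize: running_total = 0
Initialize: seen = False
Entering loop: for j in range(9):

After execution: running_total = 21
21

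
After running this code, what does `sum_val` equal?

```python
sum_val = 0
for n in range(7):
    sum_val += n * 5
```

Let's trace through this code step by step.

Initialize: sum_val = 0
Entering loop: for n in range(7):

After execution: sum_val = 105
105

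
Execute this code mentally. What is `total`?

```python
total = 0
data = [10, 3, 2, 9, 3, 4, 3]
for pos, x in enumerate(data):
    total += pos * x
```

Let's trace through this code step by step.

Initialize: total = 0
Initialize: data = [10, 3, 2, 9, 3, 4, 3]
Entering loop: for pos, x in enumerate(data):

After execution: total = 84
84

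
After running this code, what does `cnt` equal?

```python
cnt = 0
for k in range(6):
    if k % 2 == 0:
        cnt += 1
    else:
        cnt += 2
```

Let's trace through this code step by step.

Initialize: cnt = 0
Entering loop: for k in range(6):

After execution: cnt = 9
9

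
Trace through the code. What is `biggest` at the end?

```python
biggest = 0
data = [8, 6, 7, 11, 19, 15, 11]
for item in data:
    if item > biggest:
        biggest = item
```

Let's trace through this code step by step.

Initialize: biggest = 0
Initialize: data = [8, 6, 7, 11, 19, 15, 11]
Entering loop: for item in data:

After execution: biggest = 19
19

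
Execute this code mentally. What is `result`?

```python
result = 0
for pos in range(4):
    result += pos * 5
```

Let's trace through this code step by step.

Initialize: result = 0
Entering loop: for pos in range(4):

After execution: result = 30
30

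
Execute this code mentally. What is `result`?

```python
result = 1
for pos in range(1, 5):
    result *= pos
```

Let's trace through this code step by step.

Initialize: result = 1
Entering loop: for pos in range(1, 5):

After execution: result = 24
24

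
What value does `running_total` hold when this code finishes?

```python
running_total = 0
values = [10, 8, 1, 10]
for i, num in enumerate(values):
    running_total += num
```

Let's trace through this code step by step.

Initialize: running_total = 0
Initialize: values = [10, 8, 1, 10]
Entering loop: for i, num in enumerate(values):

After execution: running_total = 29
29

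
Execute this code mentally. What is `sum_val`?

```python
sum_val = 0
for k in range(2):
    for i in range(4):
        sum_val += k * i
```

Let's trace through this code step by step.

Initialize: sum_val = 0
Entering loop: for k in range(2):

After execution: sum_val = 6
6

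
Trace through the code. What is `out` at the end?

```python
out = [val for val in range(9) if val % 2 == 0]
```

Let's trace through this code step by step.

Initialize: out = [val for val in range(9) if val % 2 == 0]

After execution: out = [0, 2, 4, 6, 8]
[0, 2, 4, 6, 8]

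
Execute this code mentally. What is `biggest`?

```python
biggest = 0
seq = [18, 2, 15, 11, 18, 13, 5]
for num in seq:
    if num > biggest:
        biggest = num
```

Let's trace through this code step by step.

Initialize: biggest = 0
Initialize: seq = [18, 2, 15, 11, 18, 13, 5]
Entering loop: for num in seq:

After execution: biggest = 18
18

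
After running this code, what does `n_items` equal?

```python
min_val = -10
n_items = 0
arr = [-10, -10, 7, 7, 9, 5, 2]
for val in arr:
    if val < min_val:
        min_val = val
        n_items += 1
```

Let's trace through this code step by step.

Initialize: min_val = -10
Initialize: n_items = 0
Initialize: arr = [-10, -10, 7, 7, 9, 5, 2]
Entering loop: for val in arr:

After execution: n_items = 0
0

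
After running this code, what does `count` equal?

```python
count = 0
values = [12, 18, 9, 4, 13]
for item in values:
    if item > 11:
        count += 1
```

Let's trace through this code step by step.

Initialize: count = 0
Initialize: values = [12, 18, 9, 4, 13]
Entering loop: for item in values:

After execution: count = 3
3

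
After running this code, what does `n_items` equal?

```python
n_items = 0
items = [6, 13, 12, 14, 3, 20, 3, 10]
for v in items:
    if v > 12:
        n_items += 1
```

Let's trace through this code step by step.

Initialize: n_items = 0
Initialize: items = [6, 13, 12, 14, 3, 20, 3, 10]
Entering loop: for v in items:

After execution: n_items = 3
3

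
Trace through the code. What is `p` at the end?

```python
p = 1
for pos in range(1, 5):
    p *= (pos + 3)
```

Let's trace through this code step by step.

Initialize: p = 1
Entering loop: for pos in range(1, 5):

After execution: p = 840
840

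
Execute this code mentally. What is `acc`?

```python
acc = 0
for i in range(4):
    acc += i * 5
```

Let's trace through this code step by step.

Initialize: acc = 0
Entering loop: for i in range(4):

After execution: acc = 30
30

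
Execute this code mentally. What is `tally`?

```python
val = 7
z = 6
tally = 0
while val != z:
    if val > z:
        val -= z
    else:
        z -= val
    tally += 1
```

Let's trace through this code step by step.

Initialize: val = 7
Initialize: z = 6
Initialize: tally = 0
Entering loop: while val != z:

After execution: tally = 6
6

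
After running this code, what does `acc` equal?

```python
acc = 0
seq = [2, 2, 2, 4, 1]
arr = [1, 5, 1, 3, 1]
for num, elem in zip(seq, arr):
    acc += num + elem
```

Let's trace through this code step by step.

Initialize: acc = 0
Initialize: seq = [2, 2, 2, 4, 1]
Initialize: arr = [1, 5, 1, 3, 1]
Entering loop: for num, elem in zip(seq, arr):

After execution: acc = 22
22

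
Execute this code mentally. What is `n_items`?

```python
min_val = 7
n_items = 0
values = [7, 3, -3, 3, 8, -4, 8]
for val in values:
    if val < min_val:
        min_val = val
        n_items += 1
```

Let's trace through this code step by step.

Initialize: min_val = 7
Initialize: n_items = 0
Initialize: values = [7, 3, -3, 3, 8, -4, 8]
Entering loop: for val in values:

After execution: n_items = 3
3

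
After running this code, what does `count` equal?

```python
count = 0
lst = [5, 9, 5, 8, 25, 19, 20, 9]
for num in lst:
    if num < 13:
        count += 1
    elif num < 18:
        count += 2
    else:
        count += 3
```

Let's trace through this code step by step.

Initialize: count = 0
Initialize: lst = [5, 9, 5, 8, 25, 19, 20, 9]
Entering loop: for num in lst:

After execution: count = 14
14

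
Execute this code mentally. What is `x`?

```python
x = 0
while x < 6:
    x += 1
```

Let's trace through this code step by step.

Initialize: x = 0
Entering loop: while x < 6:

After execution: x = 6
6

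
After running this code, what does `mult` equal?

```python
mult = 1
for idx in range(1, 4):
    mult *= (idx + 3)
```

Let's trace through this code step by step.

Initialize: mult = 1
Entering loop: for idx in range(1, 4):

After execution: mult = 120
120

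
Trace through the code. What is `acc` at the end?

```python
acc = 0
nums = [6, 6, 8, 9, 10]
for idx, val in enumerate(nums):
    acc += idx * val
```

Let's trace through this code step by step.

Initialize: acc = 0
Initialize: nums = [6, 6, 8, 9, 10]
Entering loop: for idx, val in enumerate(nums):

After execution: acc = 89
89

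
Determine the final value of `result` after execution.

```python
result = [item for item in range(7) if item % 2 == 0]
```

Let's trace through this code step by step.

Initialize: result = [item for item in range(7) if item % 2 == 0]

After execution: result = [0, 2, 4, 6]
[0, 2, 4, 6]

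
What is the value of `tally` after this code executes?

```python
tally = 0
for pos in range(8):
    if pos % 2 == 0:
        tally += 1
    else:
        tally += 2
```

Let's trace through this code step by step.

Initialize: tally = 0
Entering loop: for pos in range(8):

After execution: tally = 12
12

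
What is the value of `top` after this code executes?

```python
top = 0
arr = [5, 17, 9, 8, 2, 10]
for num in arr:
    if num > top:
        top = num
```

Let's trace through this code step by step.

Initialize: top = 0
Initialize: arr = [5, 17, 9, 8, 2, 10]
Entering loop: for num in arr:

After execution: top = 17
17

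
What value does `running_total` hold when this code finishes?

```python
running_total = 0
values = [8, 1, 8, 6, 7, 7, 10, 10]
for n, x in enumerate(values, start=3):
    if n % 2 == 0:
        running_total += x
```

Let's trace through this code step by step.

Initialize: running_total = 0
Initialize: values = [8, 1, 8, 6, 7, 7, 10, 10]
Entering loop: for n, x in enumerate(values, start=3):

After execution: running_total = 24
24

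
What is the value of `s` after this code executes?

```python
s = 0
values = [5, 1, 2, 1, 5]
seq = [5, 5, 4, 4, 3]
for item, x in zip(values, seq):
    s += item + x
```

Let's trace through this code step by step.

Initialize: s = 0
Initialize: values = [5, 1, 2, 1, 5]
Initialize: seq = [5, 5, 4, 4, 3]
Entering loop: for item, x in zip(values, seq):

After execution: s = 35
35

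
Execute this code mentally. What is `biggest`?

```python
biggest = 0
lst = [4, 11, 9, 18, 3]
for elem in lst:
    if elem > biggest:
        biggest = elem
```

Let's trace through this code step by step.

Initialize: biggest = 0
Initialize: lst = [4, 11, 9, 18, 3]
Entering loop: for elem in lst:

After execution: biggest = 18
18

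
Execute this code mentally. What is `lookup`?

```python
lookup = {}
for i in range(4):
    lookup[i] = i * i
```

Let's trace through this code step by step.

Initialize: lookup = {}
Entering loop: for i in range(4):

After execution: lookup = {0: 0, 1: 1, 2: 4, 3: 9}
{0: 0, 1: 1, 2: 4, 3: 9}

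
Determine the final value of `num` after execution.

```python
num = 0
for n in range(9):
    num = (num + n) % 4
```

Let's trace through this code step by step.

Initialize: num = 0
Entering loop: for n in range(9):

After execution: num = 0
0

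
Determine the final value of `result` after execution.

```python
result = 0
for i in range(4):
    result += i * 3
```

Let's trace through this code step by step.

Initialize: result = 0
Entering loop: for i in range(4):

After execution: result = 18
18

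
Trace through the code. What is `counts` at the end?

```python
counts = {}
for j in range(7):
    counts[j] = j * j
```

Let's trace through this code step by step.

Initialize: counts = {}
Entering loop: for j in range(7):

After execution: counts = {0: 0, 1: 1, 2: 4, 3: 9, 4: 16, 5: 25, 6: 36}
{0: 0, 1: 1, 2: 4, 3: 9, 4: 16, 5: 25, 6: 36}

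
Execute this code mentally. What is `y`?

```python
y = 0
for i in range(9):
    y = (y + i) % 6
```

Let's trace through this code step by step.

Initialize: y = 0
Entering loop: for i in range(9):

After execution: y = 0
0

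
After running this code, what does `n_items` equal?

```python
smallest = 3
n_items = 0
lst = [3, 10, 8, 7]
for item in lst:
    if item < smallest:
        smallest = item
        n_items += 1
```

Let's trace through this code step by step.

Initialize: smallest = 3
Initialize: n_items = 0
Initialize: lst = [3, 10, 8, 7]
Entering loop: for item in lst:

After execution: n_items = 0
0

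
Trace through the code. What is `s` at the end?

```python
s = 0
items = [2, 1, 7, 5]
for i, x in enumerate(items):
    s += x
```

Let's trace through this code step by step.

Initialize: s = 0
Initialize: items = [2, 1, 7, 5]
Entering loop: for i, x in enumerate(items):

After execution: s = 15
15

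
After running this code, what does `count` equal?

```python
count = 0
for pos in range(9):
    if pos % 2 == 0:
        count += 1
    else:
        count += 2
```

Let's trace through this code step by step.

Initialize: count = 0
Entering loop: for pos in range(9):

After execution: count = 13
13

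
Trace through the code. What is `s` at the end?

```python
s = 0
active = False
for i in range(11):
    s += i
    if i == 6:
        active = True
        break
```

Let's trace through this code step by step.

Initialize: s = 0
Initialize: active = False
Entering loop: for i in range(11):

After execution: s = 21
21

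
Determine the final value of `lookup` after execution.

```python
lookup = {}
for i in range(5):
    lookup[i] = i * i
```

Let's trace through this code step by step.

Initialize: lookup = {}
Entering loop: for i in range(5):

After execution: lookup = {0: 0, 1: 1, 2: 4, 3: 9, 4: 16}
{0: 0, 1: 1, 2: 4, 3: 9, 4: 16}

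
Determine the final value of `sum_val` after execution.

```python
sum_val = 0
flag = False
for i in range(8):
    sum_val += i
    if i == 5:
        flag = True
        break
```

Let's trace through this code step by step.

Initialize: sum_val = 0
Initialize: flag = False
Entering loop: for i in range(8):

After execution: sum_val = 15
15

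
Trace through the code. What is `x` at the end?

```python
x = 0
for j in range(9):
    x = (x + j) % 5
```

Let's trace through this code step by step.

Initialize: x = 0
Entering loop: for j in range(9):

After execution: x = 1
1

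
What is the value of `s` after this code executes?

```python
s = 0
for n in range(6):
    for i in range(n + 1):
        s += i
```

Let's trace through this code step by step.

Initialize: s = 0
Entering loop: for n in range(6):

After execution: s = 35
35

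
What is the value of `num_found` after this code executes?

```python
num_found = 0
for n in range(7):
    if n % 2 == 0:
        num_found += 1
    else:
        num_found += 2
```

Let's trace through this code step by step.

Initialize: num_found = 0
Entering loop: for n in range(7):

After execution: num_found = 10
10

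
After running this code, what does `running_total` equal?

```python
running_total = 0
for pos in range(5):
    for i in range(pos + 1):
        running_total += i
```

Let's trace through this code step by step.

Initialize: running_total = 0
Entering loop: for pos in range(5):

After execution: running_total = 20
20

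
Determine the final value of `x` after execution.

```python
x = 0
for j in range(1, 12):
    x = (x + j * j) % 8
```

Let's trace through this code step by step.

Initialize: x = 0
Entering loop: for j in range(1, 12):

After execution: x = 2
2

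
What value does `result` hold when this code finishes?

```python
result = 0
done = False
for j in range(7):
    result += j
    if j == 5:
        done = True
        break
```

Let's trace through this code step by step.

Initialize: result = 0
Initialize: done = False
Entering loop: for j in range(7):

After execution: result = 15
15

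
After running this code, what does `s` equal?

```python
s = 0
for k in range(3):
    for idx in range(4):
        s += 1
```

Let's trace through this code step by step.

Initialize: s = 0
Entering loop: for k in range(3):

After execution: s = 12
12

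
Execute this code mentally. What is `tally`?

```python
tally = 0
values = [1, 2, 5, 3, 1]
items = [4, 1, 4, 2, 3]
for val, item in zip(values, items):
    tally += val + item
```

Let's trace through this code step by step.

Initialize: tally = 0
Initialize: values = [1, 2, 5, 3, 1]
Initialize: items = [4, 1, 4, 2, 3]
Entering loop: for val, item in zip(values, items):

After execution: tally = 26
26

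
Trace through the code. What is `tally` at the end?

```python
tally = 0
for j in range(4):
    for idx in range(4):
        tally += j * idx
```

Let's trace through this code step by step.

Initialize: tally = 0
Entering loop: for j in range(4):

After execution: tally = 36
36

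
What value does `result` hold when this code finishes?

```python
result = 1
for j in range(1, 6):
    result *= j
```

Let's trace through this code step by step.

Initialize: result = 1
Entering loop: for j in range(1, 6):

After execution: result = 120
120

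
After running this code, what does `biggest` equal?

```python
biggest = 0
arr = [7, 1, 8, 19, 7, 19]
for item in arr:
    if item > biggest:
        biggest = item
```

Let's trace through this code step by step.

Initialize: biggest = 0
Initialize: arr = [7, 1, 8, 19, 7, 19]
Entering loop: for item in arr:

After execution: biggest = 19
19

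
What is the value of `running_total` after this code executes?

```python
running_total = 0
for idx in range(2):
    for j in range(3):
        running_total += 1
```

Let's trace through this code step by step.

Initialize: running_total = 0
Entering loop: for idx in range(2):

After execution: running_total = 6
6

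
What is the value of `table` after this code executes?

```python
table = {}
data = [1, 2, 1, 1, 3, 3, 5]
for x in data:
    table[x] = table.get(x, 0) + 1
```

Let's trace through this code step by step.

Initialize: table = {}
Initialize: data = [1, 2, 1, 1, 3, 3, 5]
Entering loop: for x in data:

After execution: table = {1: 3, 2: 1, 3: 2, 5: 1}
{1: 3, 2: 1, 3: 2, 5: 1}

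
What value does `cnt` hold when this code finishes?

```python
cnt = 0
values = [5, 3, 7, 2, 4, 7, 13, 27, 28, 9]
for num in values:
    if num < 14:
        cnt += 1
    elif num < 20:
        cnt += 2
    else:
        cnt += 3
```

Let's trace through this code step by step.

Initialize: cnt = 0
Initialize: values = [5, 3, 7, 2, 4, 7, 13, 27, 28, 9]
Entering loop: for num in values:

After execution: cnt = 14
14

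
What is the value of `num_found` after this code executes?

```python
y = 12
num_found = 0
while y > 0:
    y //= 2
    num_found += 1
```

Let's trace through this code step by step.

Initialize: y = 12
Initialize: num_found = 0
Entering loop: while y > 0:

After execution: num_found = 4
4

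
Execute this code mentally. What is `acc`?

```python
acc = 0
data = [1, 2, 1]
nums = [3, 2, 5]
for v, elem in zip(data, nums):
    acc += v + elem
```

Let's trace through this code step by step.

Initialize: acc = 0
Initialize: data = [1, 2, 1]
Initialize: nums = [3, 2, 5]
Entering loop: for v, elem in zip(data, nums):

After execution: acc = 14
14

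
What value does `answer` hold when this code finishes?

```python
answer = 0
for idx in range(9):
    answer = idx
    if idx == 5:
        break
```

Let's trace through this code step by step.

Initialize: answer = 0
Entering loop: for idx in range(9):

After execution: answer = 5
5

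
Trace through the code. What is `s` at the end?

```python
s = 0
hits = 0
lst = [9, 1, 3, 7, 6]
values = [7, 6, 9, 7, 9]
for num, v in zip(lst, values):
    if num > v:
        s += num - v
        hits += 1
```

Let's trace through this code step by step.

Initialize: s = 0
Initialize: hits = 0
Initialize: lst = [9, 1, 3, 7, 6]
Initialize: values = [7, 6, 9, 7, 9]
Entering loop: for num, v in zip(lst, values):

After execution: s = 2
2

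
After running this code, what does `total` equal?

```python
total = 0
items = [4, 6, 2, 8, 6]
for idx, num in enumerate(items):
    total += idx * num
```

Let's trace through this code step by step.

Initialize: total = 0
Initialize: items = [4, 6, 2, 8, 6]
Entering loop: for idx, num in enumerate(items):

After execution: total = 58
58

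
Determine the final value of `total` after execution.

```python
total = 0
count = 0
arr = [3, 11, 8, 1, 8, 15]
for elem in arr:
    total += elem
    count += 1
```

Let's trace through this code step by step.

Initialize: total = 0
Initialize: count = 0
Initialize: arr = [3, 11, 8, 1, 8, 15]
Entering loop: for elem in arr:

After execution: total = 46
46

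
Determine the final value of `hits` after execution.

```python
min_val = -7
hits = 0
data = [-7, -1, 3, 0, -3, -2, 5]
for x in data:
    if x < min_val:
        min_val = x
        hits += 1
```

Let's trace through this code step by step.

Initialize: min_val = -7
Initialize: hits = 0
Initialize: data = [-7, -1, 3, 0, -3, -2, 5]
Entering loop: for x in data:

After execution: hits = 0
0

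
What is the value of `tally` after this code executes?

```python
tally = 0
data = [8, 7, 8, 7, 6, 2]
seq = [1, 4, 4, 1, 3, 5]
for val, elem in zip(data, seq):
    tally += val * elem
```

Let's trace through this code step by step.

Initialize: tally = 0
Initialize: data = [8, 7, 8, 7, 6, 2]
Initialize: seq = [1, 4, 4, 1, 3, 5]
Entering loop: for val, elem in zip(data, seq):

After execution: tally = 103
103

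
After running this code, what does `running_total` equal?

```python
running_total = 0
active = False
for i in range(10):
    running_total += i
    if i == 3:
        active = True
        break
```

Let's trace through this code step by step.

Initialize: running_total = 0
Initialize: active = False
Entering loop: for i in range(10):

After execution: running_total = 6
6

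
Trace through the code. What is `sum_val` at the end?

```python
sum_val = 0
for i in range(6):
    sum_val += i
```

Let's trace through this code step by step.

Initialize: sum_val = 0
Entering loop: for i in range(6):

After execution: sum_val = 15
15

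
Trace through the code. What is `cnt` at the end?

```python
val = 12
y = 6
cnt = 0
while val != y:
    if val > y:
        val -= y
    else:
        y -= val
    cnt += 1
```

Let's trace through this code step by step.

Initialize: val = 12
Initialize: y = 6
Initialize: cnt = 0
Entering loop: while val != y:

After execution: cnt = 1
1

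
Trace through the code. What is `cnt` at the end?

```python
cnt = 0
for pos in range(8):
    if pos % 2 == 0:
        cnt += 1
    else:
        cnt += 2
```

Let's trace through this code step by step.

Initialize: cnt = 0
Entering loop: for pos in range(8):

After execution: cnt = 12
12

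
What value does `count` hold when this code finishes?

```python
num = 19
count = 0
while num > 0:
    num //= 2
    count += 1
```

Let's trace through this code step by step.

Initialize: num = 19
Initialize: count = 0
Entering loop: while num > 0:

After execution: count = 5
5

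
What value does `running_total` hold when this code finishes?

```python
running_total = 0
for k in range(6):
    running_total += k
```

Let's trace through this code step by step.

Initialize: running_total = 0
Entering loop: for k in range(6):

After execution: running_total = 15
15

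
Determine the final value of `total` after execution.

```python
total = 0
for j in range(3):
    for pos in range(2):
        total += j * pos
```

Let's trace through this code step by step.

Initialize: total = 0
Entering loop: for j in range(3):

After execution: total = 3
3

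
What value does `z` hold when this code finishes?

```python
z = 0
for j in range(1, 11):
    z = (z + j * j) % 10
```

Let's trace through this code step by step.

Initialize: z = 0
Entering loop: for j in range(1, 11):

After execution: z = 5
5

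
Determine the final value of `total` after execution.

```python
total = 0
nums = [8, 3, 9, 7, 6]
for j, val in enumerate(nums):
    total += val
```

Let's trace through this code step by step.

Initialize: total = 0
Initialize: nums = [8, 3, 9, 7, 6]
Entering loop: for j, val in enumerate(nums):

After execution: total = 33
33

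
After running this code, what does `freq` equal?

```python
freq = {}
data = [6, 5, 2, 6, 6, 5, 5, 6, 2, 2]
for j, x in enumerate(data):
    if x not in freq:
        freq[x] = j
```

Let's trace through this code step by step.

Initialize: freq = {}
Initialize: data = [6, 5, 2, 6, 6, 5, 5, 6, 2, 2]
Entering loop: for j, x in enumerate(data):

After execution: freq = {6: 0, 5: 1, 2: 2}
{6: 0, 5: 1, 2: 2}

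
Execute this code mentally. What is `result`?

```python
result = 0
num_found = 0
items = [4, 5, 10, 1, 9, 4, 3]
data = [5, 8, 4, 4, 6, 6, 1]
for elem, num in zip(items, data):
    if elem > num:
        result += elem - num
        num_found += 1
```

Let's trace through this code step by step.

Initialize: result = 0
Initialize: num_found = 0
Initialize: items = [4, 5, 10, 1, 9, 4, 3]
Initialize: data = [5, 8, 4, 4, 6, 6, 1]
Entering loop: for elem, num in zip(items, data):

After execution: result = 11
11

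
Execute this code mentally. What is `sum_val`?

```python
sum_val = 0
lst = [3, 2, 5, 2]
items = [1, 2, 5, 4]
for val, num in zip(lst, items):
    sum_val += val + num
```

Let's trace through this code step by step.

Initialize: sum_val = 0
Initialize: lst = [3, 2, 5, 2]
Initialize: items = [1, 2, 5, 4]
Entering loop: for val, num in zip(lst, items):

After execution: sum_val = 24
24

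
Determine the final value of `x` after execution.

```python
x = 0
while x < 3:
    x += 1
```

Let's trace through this code step by step.

Initialize: x = 0
Entering loop: while x < 3:

After execution: x = 3
3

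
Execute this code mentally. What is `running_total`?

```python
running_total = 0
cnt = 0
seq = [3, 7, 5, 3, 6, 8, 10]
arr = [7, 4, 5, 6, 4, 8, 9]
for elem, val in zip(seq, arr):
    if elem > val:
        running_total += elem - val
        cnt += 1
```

Let's trace through this code step by step.

Initialize: running_total = 0
Initialize: cnt = 0
Initialize: seq = [3, 7, 5, 3, 6, 8, 10]
Initialize: arr = [7, 4, 5, 6, 4, 8, 9]
Entering loop: for elem, val in zip(seq, arr):

After execution: running_total = 6
6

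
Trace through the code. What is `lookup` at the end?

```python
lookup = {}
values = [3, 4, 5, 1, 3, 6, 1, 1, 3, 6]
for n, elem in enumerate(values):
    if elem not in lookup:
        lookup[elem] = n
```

Let's trace through this code step by step.

Initialize: lookup = {}
Initialize: values = [3, 4, 5, 1, 3, 6, 1, 1, 3, 6]
Entering loop: for n, elem in enumerate(values):

After execution: lookup = {3: 0, 4: 1, 5: 2, 1: 3, 6: 5}
{3: 0, 4: 1, 5: 2, 1: 3, 6: 5}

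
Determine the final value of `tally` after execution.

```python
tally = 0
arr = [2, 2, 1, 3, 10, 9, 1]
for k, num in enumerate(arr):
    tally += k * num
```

Let's trace through this code step by step.

Initialize: tally = 0
Initialize: arr = [2, 2, 1, 3, 10, 9, 1]
Entering loop: for k, num in enumerate(arr):

After execution: tally = 104
104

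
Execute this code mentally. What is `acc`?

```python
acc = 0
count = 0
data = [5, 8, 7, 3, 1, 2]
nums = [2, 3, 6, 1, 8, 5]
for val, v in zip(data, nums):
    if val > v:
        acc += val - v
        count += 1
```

Let's trace through this code step by step.

Initialize: acc = 0
Initialize: count = 0
Initialize: data = [5, 8, 7, 3, 1, 2]
Initialize: nums = [2, 3, 6, 1, 8, 5]
Entering loop: for val, v in zip(data, nums):

After execution: acc = 11
11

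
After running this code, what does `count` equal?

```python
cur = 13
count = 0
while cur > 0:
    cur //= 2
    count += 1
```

Let's trace through this code step by step.

Initialize: cur = 13
Initialize: count = 0
Entering loop: while cur > 0:

After execution: count = 4
4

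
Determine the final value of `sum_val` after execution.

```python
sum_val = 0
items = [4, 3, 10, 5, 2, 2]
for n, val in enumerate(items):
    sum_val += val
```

Let's trace through this code step by step.

Initialize: sum_val = 0
Initialize: items = [4, 3, 10, 5, 2, 2]
Entering loop: for n, val in enumerate(items):

After execution: sum_val = 26
26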